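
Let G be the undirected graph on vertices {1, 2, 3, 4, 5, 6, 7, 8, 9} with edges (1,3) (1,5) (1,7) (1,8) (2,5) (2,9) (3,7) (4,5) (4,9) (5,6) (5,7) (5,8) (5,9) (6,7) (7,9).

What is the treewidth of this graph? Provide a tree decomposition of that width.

Each bag holds 3 vertices, so the decomposition has width 2, which upper-bounds the treewidth. For the lower bound, the 3 vertices {1, 3, 7} are pairwise adjacent, and any tree decomposition puts a clique entirely inside one bag — forcing width ≥ 2. Combining the bounds, tw(G) = 2.

Treewidth 2.
One optimal decomposition is:
Bags: B1 = {1, 5, 7}  B2 = {5, 6, 7}  B3 = {5, 7, 9}  B4 = {4, 5, 9}  B5 = {1, 5, 8}  B6 = {1, 3, 7}  B7 = {2, 5, 9}
Tree: B1–B2, B1–B3, B3–B4, B1–B5, B1–B6, B3–B7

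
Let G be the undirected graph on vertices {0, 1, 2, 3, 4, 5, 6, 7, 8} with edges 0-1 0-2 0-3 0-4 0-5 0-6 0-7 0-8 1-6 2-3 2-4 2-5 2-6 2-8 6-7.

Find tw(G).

2

A width-2 tree decomposition is:
Bags: B1 = {0, 2, 4}  B2 = {0, 2, 5}  B3 = {0, 2, 6}  B4 = {0, 2, 3}  B5 = {0, 2, 8}  B6 = {0, 1, 6}  B7 = {0, 6, 7}
Tree: B1–B2, B2–B3, B3–B4, B2–B5, B3–B6, B6–B7
Each bag holds 3 vertices, so the decomposition has width 2, which upper-bounds the treewidth. For the lower bound, the 3 vertices {0, 1, 6} are pairwise adjacent, and any tree decomposition puts a clique entirely inside one bag — forcing width ≥ 2. Combining the bounds, tw(G) = 2.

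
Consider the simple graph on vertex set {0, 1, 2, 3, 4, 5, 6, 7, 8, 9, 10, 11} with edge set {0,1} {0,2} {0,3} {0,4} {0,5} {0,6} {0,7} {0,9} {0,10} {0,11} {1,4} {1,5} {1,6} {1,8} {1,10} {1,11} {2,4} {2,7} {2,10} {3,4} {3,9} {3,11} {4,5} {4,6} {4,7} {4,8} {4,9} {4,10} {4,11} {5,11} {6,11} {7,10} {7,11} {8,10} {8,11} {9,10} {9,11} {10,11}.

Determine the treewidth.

4

A width-4 tree decomposition is:
Bags: B1 = {0, 1, 4, 10, 11}  B2 = {0, 4, 7, 10, 11}  B3 = {0, 1, 4, 6, 11}  B4 = {0, 1, 4, 5, 11}  B5 = {0, 4, 9, 10, 11}  B6 = {0, 2, 4, 7, 10}  B7 = {1, 4, 8, 10, 11}  B8 = {0, 3, 4, 9, 11}
Tree: B1–B2, B1–B3, B1–B4, B2–B5, B2–B6, B1–B7, B5–B8
Each bag holds 5 vertices, so the decomposition has width 4, which upper-bounds the treewidth. For the lower bound, the 5 vertices {0, 2, 4, 7, 10} are pairwise adjacent, and any tree decomposition puts a clique entirely inside one bag — forcing width ≥ 4. The upper and lower bounds meet at 4, so that is the treewidth.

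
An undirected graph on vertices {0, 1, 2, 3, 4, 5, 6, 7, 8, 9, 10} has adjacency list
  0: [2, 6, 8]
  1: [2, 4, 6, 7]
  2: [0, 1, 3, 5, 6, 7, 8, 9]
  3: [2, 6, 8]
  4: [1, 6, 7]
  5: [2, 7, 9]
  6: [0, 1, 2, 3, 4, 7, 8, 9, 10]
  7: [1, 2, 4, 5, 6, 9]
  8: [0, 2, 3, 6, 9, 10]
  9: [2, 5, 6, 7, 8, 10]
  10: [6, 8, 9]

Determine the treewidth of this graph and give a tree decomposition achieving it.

Treewidth 3.
Bags: B1 = {2, 6, 8, 9}  B2 = {6, 8, 9, 10}  B3 = {2, 6, 7, 9}  B4 = {2, 5, 7, 9}  B5 = {1, 2, 6, 7}  B6 = {1, 4, 6, 7}  B7 = {2, 3, 6, 8}  B8 = {0, 2, 6, 8}
Tree: B1–B2, B1–B3, B3–B4, B3–B5, B5–B6, B1–B7, B7–B8

Every bag has size at most 4, so the width is 4 − 1 = 3 and tw(G) ≤ 3. On the other hand G contains the 4-clique {2, 5, 7, 9}. A clique must lie in a single bag of any decomposition, so no decomposition can have width below 3. The upper and lower bounds meet at 3, so that is the treewidth.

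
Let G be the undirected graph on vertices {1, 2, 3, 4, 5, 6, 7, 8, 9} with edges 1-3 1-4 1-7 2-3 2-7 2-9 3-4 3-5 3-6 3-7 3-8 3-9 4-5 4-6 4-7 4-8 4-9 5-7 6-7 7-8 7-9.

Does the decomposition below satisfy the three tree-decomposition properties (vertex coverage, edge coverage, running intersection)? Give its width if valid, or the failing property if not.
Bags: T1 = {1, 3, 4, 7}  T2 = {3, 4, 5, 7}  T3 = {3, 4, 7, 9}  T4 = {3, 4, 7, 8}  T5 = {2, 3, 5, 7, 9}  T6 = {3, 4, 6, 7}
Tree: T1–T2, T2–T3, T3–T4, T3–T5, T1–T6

No — bags containing vertex 5 are not connected in the tree.

A tree decomposition must satisfy three properties: every vertex lies in some bag; for every edge, both endpoints lie together in some bag; and for every vertex, the bags containing it form a connected subtree. Here bags containing vertex 5 are not connected in the tree, so the decomposition is invalid.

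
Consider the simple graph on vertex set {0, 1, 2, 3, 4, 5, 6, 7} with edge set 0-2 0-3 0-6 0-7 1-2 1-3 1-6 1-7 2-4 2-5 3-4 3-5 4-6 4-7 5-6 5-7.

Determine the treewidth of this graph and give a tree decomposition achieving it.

Treewidth 4.
One such decomposition:
Bags: B1 = {0, 1, 4, 5, 6}  B2 = {0, 1, 4, 5, 7}  B3 = {0, 1, 3, 4, 5}  B4 = {0, 1, 2, 4, 5}
Tree: B1–B2, B2–B3, B3–B4

Each bag holds 5 vertices, so the decomposition has width 4, which upper-bounds the treewidth. For the lower bound: the 5 vertex sets {5,6}, {4,7}, {1,3}, {0}, {2} are disjoint, each induces a connected subgraph, and every pair is joined by at least one edge of G. Contracting each set to a single vertex therefore yields K_{5} as a minor, and since treewidth is minor-monotone, tw(G) ≥ tw(K_{5}) = 4. The upper and lower bounds meet at 4, so that is the treewidth.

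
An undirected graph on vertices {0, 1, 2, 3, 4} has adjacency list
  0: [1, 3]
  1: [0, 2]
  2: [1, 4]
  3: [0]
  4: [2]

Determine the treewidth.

1

A width-1 tree decomposition is:
Bags: B1 = {2, 4}  B2 = {1, 2}  B3 = {0, 1}  B4 = {0, 3}
Tree: B1–B2, B2–B3, B3–B4
Each bag holds 2 vertices, so the decomposition has width 1, which upper-bounds the treewidth. Since G has at least one edge (e.g. 4–2), it is not an edgeless graph, so tw(G) ≥ 1. Therefore the treewidth is 1.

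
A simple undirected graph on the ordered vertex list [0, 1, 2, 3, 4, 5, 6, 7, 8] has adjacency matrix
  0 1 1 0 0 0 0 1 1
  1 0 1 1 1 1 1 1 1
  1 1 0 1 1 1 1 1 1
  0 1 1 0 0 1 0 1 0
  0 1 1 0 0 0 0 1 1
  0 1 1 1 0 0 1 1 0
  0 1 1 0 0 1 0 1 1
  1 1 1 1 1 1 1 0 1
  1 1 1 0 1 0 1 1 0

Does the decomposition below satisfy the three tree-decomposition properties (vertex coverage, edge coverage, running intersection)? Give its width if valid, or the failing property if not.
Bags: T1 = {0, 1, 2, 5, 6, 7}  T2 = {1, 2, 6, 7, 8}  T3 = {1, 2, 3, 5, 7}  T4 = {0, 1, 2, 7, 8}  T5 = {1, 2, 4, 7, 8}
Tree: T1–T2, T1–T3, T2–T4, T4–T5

No — bags containing vertex 0 are not connected in the tree.

A tree decomposition must satisfy three properties: every vertex lies in some bag; for every edge, both endpoints lie together in some bag; and for every vertex, the bags containing it form a connected subtree. Here bags containing vertex 0 are not connected in the tree, so the decomposition is invalid.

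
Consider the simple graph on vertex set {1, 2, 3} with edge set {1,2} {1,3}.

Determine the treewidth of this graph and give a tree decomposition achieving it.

Treewidth 1.
Bags: B1 = {1, 2}  B2 = {1, 3}
Tree: B1–B2

Every bag has size at most 2, so the width is 2 − 1 = 1 and tw(G) ≤ 1. Any graph with an edge has treewidth ≥ 1, and G has the edge 1–2. Combining the bounds, tw(G) = 1.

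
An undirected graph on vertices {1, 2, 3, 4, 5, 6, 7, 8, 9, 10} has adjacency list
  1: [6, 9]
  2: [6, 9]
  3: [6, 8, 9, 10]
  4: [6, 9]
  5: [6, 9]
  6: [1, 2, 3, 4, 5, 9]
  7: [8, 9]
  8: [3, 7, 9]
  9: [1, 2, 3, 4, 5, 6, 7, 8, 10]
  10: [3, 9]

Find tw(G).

A width-2 tree decomposition is:
Bags: B1 = {3, 6, 9}  B2 = {4, 6, 9}  B3 = {5, 6, 9}  B4 = {3, 9, 10}  B5 = {2, 6, 9}  B6 = {3, 8, 9}  B7 = {1, 6, 9}  B8 = {7, 8, 9}
Tree: B1–B2, B1–B3, B1–B4, B2–B5, B4–B6, B2–B7, B6–B8
Each bag holds 3 vertices, so the decomposition has width 2, which upper-bounds the treewidth. For the lower bound, the 3 vertices {3, 8, 9} are pairwise adjacent, and any tree decomposition puts a clique entirely inside one bag — forcing width ≥ 2. Hence tw(G) = 2 exactly.

2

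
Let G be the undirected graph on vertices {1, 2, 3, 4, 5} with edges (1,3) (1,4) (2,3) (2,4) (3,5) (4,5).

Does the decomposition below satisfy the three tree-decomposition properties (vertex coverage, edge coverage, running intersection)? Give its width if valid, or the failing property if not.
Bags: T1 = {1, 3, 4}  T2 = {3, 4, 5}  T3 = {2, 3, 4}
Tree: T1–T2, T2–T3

Checking the three conditions: (i) the bags cover all of {1, 2, 3, 4, 5}; (ii) for each edge, some bag contains both endpoints; (iii) the bags containing any fixed vertex form a subtree. All hold, so the decomposition is valid with width 3 − 1 = 2.

Yes; width 2.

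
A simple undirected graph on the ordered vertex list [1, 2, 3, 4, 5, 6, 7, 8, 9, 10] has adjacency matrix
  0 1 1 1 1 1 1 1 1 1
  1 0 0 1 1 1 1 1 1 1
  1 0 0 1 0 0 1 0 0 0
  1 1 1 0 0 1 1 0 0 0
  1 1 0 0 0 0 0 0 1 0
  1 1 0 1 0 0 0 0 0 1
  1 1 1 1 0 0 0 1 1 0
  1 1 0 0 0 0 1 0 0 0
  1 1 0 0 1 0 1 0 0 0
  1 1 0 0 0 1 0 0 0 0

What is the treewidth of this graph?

A width-3 tree decomposition is:
Bags: B1 = {1, 2, 7, 9}  B2 = {1, 2, 4, 7}  B3 = {1, 2, 7, 8}  B4 = {1, 2, 4, 6}  B5 = {1, 3, 4, 7}  B6 = {1, 2, 5, 9}  B7 = {1, 2, 6, 10}
Tree: B1–B2, B1–B3, B2–B4, B2–B5, B1–B6, B4–B7
Each bag holds 4 vertices, so the decomposition has width 3, which upper-bounds the treewidth. For the lower bound, the 4 vertices {1, 2, 6, 10} are pairwise adjacent, and any tree decomposition puts a clique entirely inside one bag — forcing width ≥ 3. The upper and lower bounds meet at 3, so that is the treewidth.

3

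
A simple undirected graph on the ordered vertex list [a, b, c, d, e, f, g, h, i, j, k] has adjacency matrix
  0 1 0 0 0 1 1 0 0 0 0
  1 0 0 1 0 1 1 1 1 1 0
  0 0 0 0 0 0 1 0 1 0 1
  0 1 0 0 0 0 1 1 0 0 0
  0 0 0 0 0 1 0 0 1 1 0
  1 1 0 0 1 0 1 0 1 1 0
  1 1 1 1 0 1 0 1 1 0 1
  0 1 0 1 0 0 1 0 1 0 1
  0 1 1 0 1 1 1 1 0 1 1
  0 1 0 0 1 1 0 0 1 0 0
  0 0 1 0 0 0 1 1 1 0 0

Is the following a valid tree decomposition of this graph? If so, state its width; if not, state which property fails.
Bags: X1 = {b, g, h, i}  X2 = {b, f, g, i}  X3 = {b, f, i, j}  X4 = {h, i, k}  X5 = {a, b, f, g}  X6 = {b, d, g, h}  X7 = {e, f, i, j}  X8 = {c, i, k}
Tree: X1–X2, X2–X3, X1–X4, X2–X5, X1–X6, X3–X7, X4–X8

A tree decomposition must satisfy three properties: every vertex lies in some bag; for every edge, both endpoints lie together in some bag; and for every vertex, the bags containing it form a connected subtree. Here edge (g,k) lies in no bag, so the decomposition is invalid.

No — edge (g,k) lies in no bag.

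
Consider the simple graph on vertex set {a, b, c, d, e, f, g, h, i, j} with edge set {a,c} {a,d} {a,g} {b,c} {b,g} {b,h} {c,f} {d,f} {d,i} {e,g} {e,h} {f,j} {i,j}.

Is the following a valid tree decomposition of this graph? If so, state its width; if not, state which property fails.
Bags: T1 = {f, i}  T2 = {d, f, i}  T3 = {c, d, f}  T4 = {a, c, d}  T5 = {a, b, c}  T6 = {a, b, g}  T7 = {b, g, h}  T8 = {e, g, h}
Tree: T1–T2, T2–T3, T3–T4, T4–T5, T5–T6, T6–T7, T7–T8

No — vertex j appears in no bag.

A tree decomposition must satisfy three properties: every vertex lies in some bag; for every edge, both endpoints lie together in some bag; and for every vertex, the bags containing it form a connected subtree. Here vertex j appears in no bag, so the decomposition is invalid.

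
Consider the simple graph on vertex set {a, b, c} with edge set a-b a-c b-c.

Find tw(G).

2

A width-2 tree decomposition is:
Bags: B1 = {a, b, c}
Tree: (single bag)
A single bag containing all 3 vertices is trivially a valid decomposition of width 2. On the other hand G contains the 3-clique {a, b, c}. A clique must lie in a single bag of any decomposition, so no decomposition can have width below 2. The upper and lower bounds meet at 2, so that is the treewidth.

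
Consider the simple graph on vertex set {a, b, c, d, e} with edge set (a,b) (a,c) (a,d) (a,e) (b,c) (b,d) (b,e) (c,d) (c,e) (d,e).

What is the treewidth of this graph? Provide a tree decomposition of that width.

With just one bag of size 5, the width is 5 − 1 = 4, so tw(G) ≤ 4. On the other hand G contains the 5-clique {a, b, c, d, e}. A clique must lie in a single bag of any decomposition, so no decomposition can have width below 4. Therefore the treewidth is 4.

Treewidth 4.
One such decomposition:
Bags: B1 = {a, b, c, d, e}
Tree: (single bag)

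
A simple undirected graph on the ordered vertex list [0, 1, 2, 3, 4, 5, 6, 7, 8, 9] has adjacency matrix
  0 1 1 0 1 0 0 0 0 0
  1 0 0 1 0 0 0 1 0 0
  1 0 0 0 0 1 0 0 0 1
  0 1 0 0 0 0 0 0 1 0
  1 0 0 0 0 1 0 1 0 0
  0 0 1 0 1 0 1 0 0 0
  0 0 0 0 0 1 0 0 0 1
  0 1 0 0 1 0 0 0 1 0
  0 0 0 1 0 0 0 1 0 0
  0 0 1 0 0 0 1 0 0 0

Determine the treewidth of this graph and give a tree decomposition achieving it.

Treewidth 2.
One optimal decomposition is:
Bags: B1 = {3, 7, 8}  B2 = {1, 3, 7}  B3 = {1, 4, 7}  B4 = {0, 1, 4}  B5 = {0, 4, 5}  B6 = {0, 2, 5}  B7 = {2, 5, 6}  B8 = {2, 6, 9}
Tree: B1–B2, B2–B3, B3–B4, B4–B5, B5–B6, B6–B7, B7–B8

The largest bag has 3 vertices, giving width 2; this decomposition certifies tw(G) ≤ 2. For the lower bound, G contains the cycle 8–3–1–7–8, so G is not a forest; only forests have treewidth ≤ 1, hence tw(G) ≥ 2. The upper and lower bounds meet at 2, so that is the treewidth.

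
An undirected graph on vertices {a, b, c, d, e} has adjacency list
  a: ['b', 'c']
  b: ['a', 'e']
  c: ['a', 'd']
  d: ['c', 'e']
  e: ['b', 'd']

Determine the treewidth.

2

A width-2 tree decomposition is:
Bags: B1 = {a, b, c}  B2 = {b, c, d}  B3 = {b, d, e}
Tree: B1–B2, B2–B3
Each bag holds 3 vertices, so the decomposition has width 2, which upper-bounds the treewidth. The edges b–a–c–d–e–b form a cycle, so G is not a tree and its treewidth is at least 2. Combining the bounds, tw(G) = 2.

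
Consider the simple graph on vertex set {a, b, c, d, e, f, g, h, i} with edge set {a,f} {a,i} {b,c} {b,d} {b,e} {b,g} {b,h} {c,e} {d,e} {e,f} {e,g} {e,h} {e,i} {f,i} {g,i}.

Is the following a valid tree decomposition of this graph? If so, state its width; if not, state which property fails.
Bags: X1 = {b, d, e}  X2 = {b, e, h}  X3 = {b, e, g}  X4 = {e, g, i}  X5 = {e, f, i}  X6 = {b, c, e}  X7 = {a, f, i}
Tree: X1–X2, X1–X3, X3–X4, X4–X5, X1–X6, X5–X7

Every vertex of G appears in some bag (union = {a, b, c, d, e, f, g, h, i}); every edge is covered by a bag; and for each vertex v the set of bags containing v is connected in the bag tree. The decomposition is therefore valid. The largest bag has 3 vertices, so the width is 2.

Yes; width 2.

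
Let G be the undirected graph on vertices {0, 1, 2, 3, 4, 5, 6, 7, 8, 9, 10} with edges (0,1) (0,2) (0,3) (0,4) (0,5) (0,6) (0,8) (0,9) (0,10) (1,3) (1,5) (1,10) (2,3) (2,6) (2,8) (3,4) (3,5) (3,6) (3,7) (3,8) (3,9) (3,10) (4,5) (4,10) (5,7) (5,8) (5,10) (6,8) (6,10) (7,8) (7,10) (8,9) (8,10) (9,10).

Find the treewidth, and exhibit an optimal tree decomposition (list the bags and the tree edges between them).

Each bag holds 5 vertices, so the decomposition has width 4, which upper-bounds the treewidth. For the lower bound, the 5 vertices {0, 2, 3, 6, 8} are pairwise adjacent, and any tree decomposition puts a clique entirely inside one bag — forcing width ≥ 4. Therefore the treewidth is 4.

Treewidth 4.
One optimal decomposition is:
Bags: B1 = {0, 2, 3, 6, 8}  B2 = {0, 3, 6, 8, 10}  B3 = {0, 3, 5, 8, 10}  B4 = {0, 3, 8, 9, 10}  B5 = {0, 1, 3, 5, 10}  B6 = {0, 3, 4, 5, 10}  B7 = {3, 5, 7, 8, 10}
Tree: B1–B2, B2–B3, B3–B4, B3–B5, B5–B6, B3–B7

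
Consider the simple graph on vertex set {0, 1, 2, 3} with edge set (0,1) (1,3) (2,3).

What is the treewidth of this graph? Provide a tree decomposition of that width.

Treewidth 1.
One optimal decomposition is:
Bags: B1 = {0, 1}  B2 = {1, 3}  B3 = {2, 3}
Tree: B1–B2, B2–B3

Every bag has size at most 2, so the width is 2 − 1 = 1 and tw(G) ≤ 1. Since G has at least one edge (e.g. 0–1), it is not an edgeless graph, so tw(G) ≥ 1. Combining the bounds, tw(G) = 1.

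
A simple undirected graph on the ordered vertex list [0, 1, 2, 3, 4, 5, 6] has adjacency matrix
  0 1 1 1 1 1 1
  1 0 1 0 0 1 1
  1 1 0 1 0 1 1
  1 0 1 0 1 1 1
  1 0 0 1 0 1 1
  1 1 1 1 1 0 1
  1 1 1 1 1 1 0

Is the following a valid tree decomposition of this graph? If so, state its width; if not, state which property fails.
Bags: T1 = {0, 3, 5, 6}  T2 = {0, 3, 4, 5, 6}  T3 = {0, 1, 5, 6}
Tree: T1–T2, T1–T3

No — vertex 2 appears in no bag.

A tree decomposition must satisfy three properties: every vertex lies in some bag; for every edge, both endpoints lie together in some bag; and for every vertex, the bags containing it form a connected subtree. Here vertex 2 appears in no bag, so the decomposition is invalid.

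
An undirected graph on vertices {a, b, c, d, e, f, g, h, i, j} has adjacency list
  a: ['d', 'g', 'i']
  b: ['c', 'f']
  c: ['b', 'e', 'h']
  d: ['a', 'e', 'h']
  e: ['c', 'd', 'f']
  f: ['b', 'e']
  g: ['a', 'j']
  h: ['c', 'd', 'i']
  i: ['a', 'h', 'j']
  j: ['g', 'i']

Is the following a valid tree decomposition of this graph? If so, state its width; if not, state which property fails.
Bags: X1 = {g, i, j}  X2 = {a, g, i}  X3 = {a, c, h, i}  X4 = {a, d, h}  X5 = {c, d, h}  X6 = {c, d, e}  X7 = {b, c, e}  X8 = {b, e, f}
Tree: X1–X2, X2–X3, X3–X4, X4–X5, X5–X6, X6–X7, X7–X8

A tree decomposition must satisfy three properties: every vertex lies in some bag; for every edge, both endpoints lie together in some bag; and for every vertex, the bags containing it form a connected subtree. Here bags containing vertex c are not connected in the tree, so the decomposition is invalid.

No — bags containing vertex c are not connected in the tree.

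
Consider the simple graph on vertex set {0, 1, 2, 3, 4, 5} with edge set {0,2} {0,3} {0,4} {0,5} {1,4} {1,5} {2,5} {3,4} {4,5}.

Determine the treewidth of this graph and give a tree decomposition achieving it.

Each bag holds 3 vertices, so the decomposition has width 2, which upper-bounds the treewidth. For the lower bound, the 3 vertices {0, 2, 5} are pairwise adjacent, and any tree decomposition puts a clique entirely inside one bag — forcing width ≥ 2. The upper and lower bounds meet at 2, so that is the treewidth.

Treewidth 2.
Bags: B1 = {0, 4, 5}  B2 = {0, 2, 5}  B3 = {1, 4, 5}  B4 = {0, 3, 4}
Tree: B1–B2, B1–B3, B1–B4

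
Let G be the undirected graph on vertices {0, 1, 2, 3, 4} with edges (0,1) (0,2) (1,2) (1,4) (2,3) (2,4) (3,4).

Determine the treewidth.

2

A width-2 tree decomposition is:
Bags: B1 = {1, 2, 4}  B2 = {0, 1, 2}  B3 = {2, 3, 4}
Tree: B1–B2, B1–B3
Each bag holds 3 vertices, so the decomposition has width 2, which upper-bounds the treewidth. Conversely, {0, 1, 2} is a clique of size 3, and the vertices of any clique must share a bag in every tree decomposition; so some bag has ≥ 3 vertices and tw(G) ≥ 2. The upper and lower bounds meet at 2, so that is the treewidth.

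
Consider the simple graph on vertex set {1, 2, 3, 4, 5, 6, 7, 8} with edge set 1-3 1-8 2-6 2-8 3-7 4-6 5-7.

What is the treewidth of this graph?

1

A width-1 tree decomposition is:
Bags: B1 = {4, 6}  B2 = {2, 6}  B3 = {2, 8}  B4 = {1, 8}  B5 = {1, 3}  B6 = {3, 7}  B7 = {5, 7}
Tree: B1–B2, B2–B3, B3–B4, B4–B5, B5–B6, B6–B7
The largest bag has 2 vertices, giving width 1; this decomposition certifies tw(G) ≤ 1. G has an edge, so its treewidth is at least 1. Combining the bounds, tw(G) = 1.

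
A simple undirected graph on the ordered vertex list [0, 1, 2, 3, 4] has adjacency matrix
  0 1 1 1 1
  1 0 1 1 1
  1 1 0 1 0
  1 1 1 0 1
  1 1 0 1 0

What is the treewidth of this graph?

3

A width-3 tree decomposition is:
Bags: B1 = {0, 1, 3, 4}  B2 = {0, 1, 2, 3}
Tree: B1–B2
The largest bag has 4 vertices, giving width 3; this decomposition certifies tw(G) ≤ 3. Conversely, {0, 1, 2, 3} is a clique of size 4, and the vertices of any clique must share a bag in every tree decomposition; so some bag has ≥ 4 vertices and tw(G) ≥ 3. The upper and lower bounds meet at 3, so that is the treewidth.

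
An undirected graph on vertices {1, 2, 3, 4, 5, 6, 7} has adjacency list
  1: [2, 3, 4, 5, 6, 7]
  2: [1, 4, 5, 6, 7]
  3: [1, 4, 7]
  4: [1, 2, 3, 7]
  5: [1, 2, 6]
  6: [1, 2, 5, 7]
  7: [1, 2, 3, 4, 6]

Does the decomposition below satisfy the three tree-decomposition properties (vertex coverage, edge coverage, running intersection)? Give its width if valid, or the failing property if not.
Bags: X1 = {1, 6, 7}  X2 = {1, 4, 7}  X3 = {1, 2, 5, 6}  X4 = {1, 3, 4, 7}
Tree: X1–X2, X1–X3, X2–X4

A tree decomposition must satisfy three properties: every vertex lies in some bag; for every edge, both endpoints lie together in some bag; and for every vertex, the bags containing it form a connected subtree. Here edge (2,7) lies in no bag, so the decomposition is invalid.

No — edge (2,7) lies in no bag.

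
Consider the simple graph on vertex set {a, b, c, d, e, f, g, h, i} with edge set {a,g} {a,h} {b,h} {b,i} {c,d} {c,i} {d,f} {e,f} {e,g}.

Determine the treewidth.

2

A width-2 tree decomposition is:
Bags: B1 = {a, e, g}  B2 = {a, e, f}  B3 = {a, d, f}  B4 = {a, c, d}  B5 = {a, c, i}  B6 = {a, b, i}  B7 = {a, b, h}
Tree: B1–B2, B2–B3, B3–B4, B4–B5, B5–B6, B6–B7
The largest bag has 3 vertices, giving width 2; this decomposition certifies tw(G) ≤ 2. The edges a–g–e–f–d–c–i–b–h–a form a cycle, so G is not a tree and its treewidth is at least 2. Hence tw(G) = 2 exactly.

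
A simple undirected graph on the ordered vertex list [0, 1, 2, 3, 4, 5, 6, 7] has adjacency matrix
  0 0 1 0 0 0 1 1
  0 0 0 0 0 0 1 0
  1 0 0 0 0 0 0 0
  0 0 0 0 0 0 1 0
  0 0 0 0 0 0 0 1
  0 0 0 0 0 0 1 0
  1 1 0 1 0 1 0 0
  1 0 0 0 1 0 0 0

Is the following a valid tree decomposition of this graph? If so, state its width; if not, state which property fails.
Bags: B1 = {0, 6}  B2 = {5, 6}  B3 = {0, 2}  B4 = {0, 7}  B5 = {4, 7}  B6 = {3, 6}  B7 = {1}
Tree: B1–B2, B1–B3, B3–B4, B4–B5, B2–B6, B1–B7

A tree decomposition must satisfy three properties: every vertex lies in some bag; for every edge, both endpoints lie together in some bag; and for every vertex, the bags containing it form a connected subtree. Here edge (6,1) lies in no bag, so the decomposition is invalid.

No — edge (6,1) lies in no bag.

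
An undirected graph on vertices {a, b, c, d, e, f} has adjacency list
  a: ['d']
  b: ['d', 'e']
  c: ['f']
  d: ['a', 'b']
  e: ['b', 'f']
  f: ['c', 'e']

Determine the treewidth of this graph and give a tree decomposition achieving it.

Every bag has size at most 2, so the width is 2 − 1 = 1 and tw(G) ≤ 1. G has an edge, so its treewidth is at least 1. Combining the bounds, tw(G) = 1.

Treewidth 1.
Bags: B1 = {a, d}  B2 = {b, d}  B3 = {b, e}  B4 = {e, f}  B5 = {c, f}
Tree: B1–B2, B2–B3, B3–B4, B4–B5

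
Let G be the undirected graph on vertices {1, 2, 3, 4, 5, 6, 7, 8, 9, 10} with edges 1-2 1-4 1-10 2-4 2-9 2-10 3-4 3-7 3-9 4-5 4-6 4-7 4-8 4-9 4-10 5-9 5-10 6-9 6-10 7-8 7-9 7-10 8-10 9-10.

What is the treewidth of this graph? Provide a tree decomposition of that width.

Each bag holds 4 vertices, so the decomposition has width 3, which upper-bounds the treewidth. On the other hand G contains the 4-clique {4, 7, 8, 10}. A clique must lie in a single bag of any decomposition, so no decomposition can have width below 3. Therefore the treewidth is 3.

Treewidth 3.
One such decomposition:
Bags: B1 = {4, 6, 9, 10}  B2 = {4, 7, 9, 10}  B3 = {4, 7, 8, 10}  B4 = {2, 4, 9, 10}  B5 = {4, 5, 9, 10}  B6 = {1, 2, 4, 10}  B7 = {3, 4, 7, 9}
Tree: B1–B2, B2–B3, B2–B4, B1–B5, B4–B6, B2–B7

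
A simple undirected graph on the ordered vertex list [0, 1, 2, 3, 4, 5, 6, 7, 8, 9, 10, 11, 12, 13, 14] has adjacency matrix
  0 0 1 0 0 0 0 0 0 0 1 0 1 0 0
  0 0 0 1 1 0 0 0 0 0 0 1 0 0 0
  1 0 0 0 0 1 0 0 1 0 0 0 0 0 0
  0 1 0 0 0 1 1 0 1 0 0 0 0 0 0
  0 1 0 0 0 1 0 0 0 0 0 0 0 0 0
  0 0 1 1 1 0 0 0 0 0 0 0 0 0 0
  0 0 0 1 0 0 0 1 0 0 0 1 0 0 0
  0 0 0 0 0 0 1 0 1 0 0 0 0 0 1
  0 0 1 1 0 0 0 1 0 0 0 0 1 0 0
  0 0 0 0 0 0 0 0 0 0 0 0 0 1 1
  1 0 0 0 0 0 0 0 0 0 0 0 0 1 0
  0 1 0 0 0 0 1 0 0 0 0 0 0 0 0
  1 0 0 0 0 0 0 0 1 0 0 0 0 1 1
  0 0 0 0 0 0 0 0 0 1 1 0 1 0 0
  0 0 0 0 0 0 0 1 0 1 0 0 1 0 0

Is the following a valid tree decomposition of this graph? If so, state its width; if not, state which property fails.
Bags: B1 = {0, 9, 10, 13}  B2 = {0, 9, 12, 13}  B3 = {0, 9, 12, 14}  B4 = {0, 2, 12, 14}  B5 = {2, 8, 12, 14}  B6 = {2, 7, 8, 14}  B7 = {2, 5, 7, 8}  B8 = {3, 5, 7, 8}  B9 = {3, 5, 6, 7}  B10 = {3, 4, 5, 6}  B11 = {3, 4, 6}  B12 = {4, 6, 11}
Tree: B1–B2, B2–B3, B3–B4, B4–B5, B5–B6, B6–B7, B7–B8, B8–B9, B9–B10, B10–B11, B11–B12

No — vertex 1 appears in no bag.

A tree decomposition must satisfy three properties: every vertex lies in some bag; for every edge, both endpoints lie together in some bag; and for every vertex, the bags containing it form a connected subtree. Here vertex 1 appears in no bag, so the decomposition is invalid.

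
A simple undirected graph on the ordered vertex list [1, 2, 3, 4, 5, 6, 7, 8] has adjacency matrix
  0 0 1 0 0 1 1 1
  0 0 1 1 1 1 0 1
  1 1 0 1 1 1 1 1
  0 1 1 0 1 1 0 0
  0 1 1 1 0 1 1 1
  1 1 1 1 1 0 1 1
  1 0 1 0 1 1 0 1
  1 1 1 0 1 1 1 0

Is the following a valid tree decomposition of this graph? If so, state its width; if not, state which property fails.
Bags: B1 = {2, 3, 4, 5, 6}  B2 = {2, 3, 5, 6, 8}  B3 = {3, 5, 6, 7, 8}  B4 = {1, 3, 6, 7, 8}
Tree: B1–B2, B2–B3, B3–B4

Yes; width 4.

Vertex coverage: the bags together contain {1, 2, 3, 4, 5, 6, 7, 8}, the full vertex set. Edge coverage: each edge of G has both endpoints in at least one bag. Running intersection: for every vertex, the bags containing it form a connected subtree. All three properties hold, so this is a valid tree decomposition of width max|bag| − 1 = 4, and hence tw(G) ≤ 4.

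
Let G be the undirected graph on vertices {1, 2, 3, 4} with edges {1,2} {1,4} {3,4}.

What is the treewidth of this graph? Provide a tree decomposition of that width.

Treewidth 1.
Bags: B1 = {1, 4}  B2 = {1, 2}  B3 = {3, 4}
Tree: B1–B2, B1–B3

Each bag holds 2 vertices, so the decomposition has width 1, which upper-bounds the treewidth. Since G has at least one edge (e.g. 1–4), it is not an edgeless graph, so tw(G) ≥ 1. Combining the bounds, tw(G) = 1.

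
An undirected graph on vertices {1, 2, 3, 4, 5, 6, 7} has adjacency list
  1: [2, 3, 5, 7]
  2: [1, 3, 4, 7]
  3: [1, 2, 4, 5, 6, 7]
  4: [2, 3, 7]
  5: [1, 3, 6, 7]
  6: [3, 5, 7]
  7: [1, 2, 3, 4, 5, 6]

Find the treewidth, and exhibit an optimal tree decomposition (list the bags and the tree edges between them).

Treewidth 3.
One optimal decomposition is:
Bags: B1 = {1, 2, 3, 7}  B2 = {2, 3, 4, 7}  B3 = {1, 3, 5, 7}  B4 = {3, 5, 6, 7}
Tree: B1–B2, B1–B3, B3–B4

Every bag has size at most 4, so the width is 4 − 1 = 3 and tw(G) ≤ 3. On the other hand G contains the 4-clique {1, 2, 3, 7}. A clique must lie in a single bag of any decomposition, so no decomposition can have width below 3. The upper and lower bounds meet at 3, so that is the treewidth.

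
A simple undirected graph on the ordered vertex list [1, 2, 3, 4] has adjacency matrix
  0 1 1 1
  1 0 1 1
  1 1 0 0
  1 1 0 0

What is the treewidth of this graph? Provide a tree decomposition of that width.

Every bag has size at most 3, so the width is 3 − 1 = 2 and tw(G) ≤ 2. Conversely, {1, 2, 3} is a clique of size 3, and the vertices of any clique must share a bag in every tree decomposition; so some bag has ≥ 3 vertices and tw(G) ≥ 2. Combining the bounds, tw(G) = 2.

Treewidth 2.
One such decomposition:
Bags: B1 = {1, 2, 4}  B2 = {1, 2, 3}
Tree: B1–B2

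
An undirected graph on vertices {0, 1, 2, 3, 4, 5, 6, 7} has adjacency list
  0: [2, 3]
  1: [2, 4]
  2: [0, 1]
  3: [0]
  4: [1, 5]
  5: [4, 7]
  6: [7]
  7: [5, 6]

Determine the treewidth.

A width-1 tree decomposition is:
Bags: B1 = {6, 7}  B2 = {5, 7}  B3 = {4, 5}  B4 = {1, 4}  B5 = {1, 2}  B6 = {0, 2}  B7 = {0, 3}
Tree: B1–B2, B2–B3, B3–B4, B4–B5, B5–B6, B6–B7
The largest bag has 2 vertices, giving width 1; this decomposition certifies tw(G) ≤ 1. Since G has at least one edge (e.g. 6–7), it is not an edgeless graph, so tw(G) ≥ 1. Combining the bounds, tw(G) = 1.

1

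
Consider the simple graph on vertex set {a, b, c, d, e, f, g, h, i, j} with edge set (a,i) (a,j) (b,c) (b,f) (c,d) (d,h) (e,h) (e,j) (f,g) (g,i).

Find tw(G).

A width-2 tree decomposition is:
Bags: B1 = {a, g, i}  B2 = {a, f, g}  B3 = {a, b, f}  B4 = {a, b, c}  B5 = {a, c, d}  B6 = {a, d, h}  B7 = {a, e, h}  B8 = {a, e, j}
Tree: B1–B2, B2–B3, B3–B4, B4–B5, B5–B6, B6–B7, B7–B8
Every bag has size at most 3, so the width is 3 − 1 = 2 and tw(G) ≤ 2. For the lower bound, G contains the cycle a–i–g–f–b–c–d–h–e–j–a, so G is not a forest; only forests have treewidth ≤ 1, hence tw(G) ≥ 2. Hence tw(G) = 2 exactly.

2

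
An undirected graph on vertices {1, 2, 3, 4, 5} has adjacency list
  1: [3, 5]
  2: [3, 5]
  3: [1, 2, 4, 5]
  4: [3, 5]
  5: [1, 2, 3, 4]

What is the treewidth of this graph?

2

A width-2 tree decomposition is:
Bags: B1 = {1, 3, 5}  B2 = {3, 4, 5}  B3 = {2, 3, 5}
Tree: B1–B2, B2–B3
Each bag holds 3 vertices, so the decomposition has width 2, which upper-bounds the treewidth. For the lower bound, the 3 vertices {1, 3, 5} are pairwise adjacent, and any tree decomposition puts a clique entirely inside one bag — forcing width ≥ 2. Combining the bounds, tw(G) = 2.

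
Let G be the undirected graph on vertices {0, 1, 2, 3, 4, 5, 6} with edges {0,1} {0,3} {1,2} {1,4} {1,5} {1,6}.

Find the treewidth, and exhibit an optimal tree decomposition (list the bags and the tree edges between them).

Treewidth 1.
One optimal decomposition is:
Bags: B1 = {1, 6}  B2 = {1, 4}  B3 = {1, 5}  B4 = {1, 2}  B5 = {0, 1}  B6 = {0, 3}
Tree: B1–B2, B1–B3, B1–B4, B3–B5, B5–B6

Each bag holds 2 vertices, so the decomposition has width 1, which upper-bounds the treewidth. Any graph with an edge has treewidth ≥ 1, and G has the edge 1–6. The upper and lower bounds meet at 1, so that is the treewidth.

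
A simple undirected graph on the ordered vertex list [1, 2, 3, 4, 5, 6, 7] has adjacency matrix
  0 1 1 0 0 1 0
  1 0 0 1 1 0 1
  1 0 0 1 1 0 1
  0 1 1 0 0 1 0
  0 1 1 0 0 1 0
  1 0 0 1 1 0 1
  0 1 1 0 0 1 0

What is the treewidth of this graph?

A width-3 tree decomposition is:
Bags: B1 = {2, 3, 4, 6}  B2 = {2, 3, 5, 6}  B3 = {1, 2, 3, 6}  B4 = {2, 3, 6, 7}
Tree: B1–B2, B2–B3, B3–B4
Every bag has size at most 4, so the width is 4 − 1 = 3 and tw(G) ≤ 3. For the lower bound: the 4 vertex sets {4,6}, {2,5}, {3}, {1} are disjoint, each induces a connected subgraph, and every pair is joined by at least one edge of G. Contracting each set to a single vertex therefore yields K_{4} as a minor, and since treewidth is minor-monotone, tw(G) ≥ tw(K_{4}) = 3. Combining the bounds, tw(G) = 3.

3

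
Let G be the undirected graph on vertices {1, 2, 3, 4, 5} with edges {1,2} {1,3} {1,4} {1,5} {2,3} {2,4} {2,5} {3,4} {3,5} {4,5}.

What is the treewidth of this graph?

4

A width-4 tree decomposition is:
Bags: B1 = {1, 2, 3, 4, 5}
Tree: (single bag)
With just one bag of size 5, the width is 5 − 1 = 4, so tw(G) ≤ 4. For the lower bound, the 5 vertices {1, 2, 3, 4, 5} are pairwise adjacent, and any tree decomposition puts a clique entirely inside one bag — forcing width ≥ 4. Therefore the treewidth is 4.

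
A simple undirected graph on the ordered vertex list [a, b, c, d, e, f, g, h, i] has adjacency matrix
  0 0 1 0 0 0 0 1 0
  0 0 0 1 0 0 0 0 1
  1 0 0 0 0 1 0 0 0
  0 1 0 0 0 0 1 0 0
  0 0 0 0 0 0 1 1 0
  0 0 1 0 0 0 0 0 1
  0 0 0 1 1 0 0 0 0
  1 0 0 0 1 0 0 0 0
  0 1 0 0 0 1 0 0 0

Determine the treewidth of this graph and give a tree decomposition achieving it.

The largest bag has 3 vertices, giving width 2; this decomposition certifies tw(G) ≤ 2. The edges h–a–c–f–i–b–d–g–e–h form a cycle, so G is not a tree and its treewidth is at least 2. Combining the bounds, tw(G) = 2.

Treewidth 2.
One such decomposition:
Bags: B1 = {a, c, h}  B2 = {c, f, h}  B3 = {f, h, i}  B4 = {b, h, i}  B5 = {b, d, h}  B6 = {d, g, h}  B7 = {e, g, h}
Tree: B1–B2, B2–B3, B3–B4, B4–B5, B5–B6, B6–B7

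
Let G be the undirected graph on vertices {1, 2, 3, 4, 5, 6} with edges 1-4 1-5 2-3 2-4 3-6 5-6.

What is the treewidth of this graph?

2

A width-2 tree decomposition is:
Bags: B1 = {2, 3, 4}  B2 = {3, 4, 6}  B3 = {4, 5, 6}  B4 = {1, 4, 5}
Tree: B1–B2, B2–B3, B3–B4
Every bag has size at most 3, so the width is 3 − 1 = 2 and tw(G) ≤ 2. The edges 4–2–3–6–5–1–4 form a cycle, so G is not a tree and its treewidth is at least 2. Hence tw(G) = 2 exactly.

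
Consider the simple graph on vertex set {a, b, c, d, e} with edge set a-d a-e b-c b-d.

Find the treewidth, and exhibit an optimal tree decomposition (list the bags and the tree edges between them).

Every bag has size at most 2, so the width is 2 − 1 = 1 and tw(G) ≤ 1. G has an edge, so its treewidth is at least 1. Hence tw(G) = 1 exactly.

Treewidth 1.
Bags: B1 = {b, c}  B2 = {b, d}  B3 = {a, d}  B4 = {a, e}
Tree: B1–B2, B2–B3, B3–B4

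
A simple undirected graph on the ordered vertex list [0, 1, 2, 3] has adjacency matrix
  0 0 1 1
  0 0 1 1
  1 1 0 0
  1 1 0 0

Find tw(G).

A width-2 tree decomposition is:
Bags: B1 = {0, 2, 3}  B2 = {1, 2, 3}
Tree: B1–B2
The largest bag has 3 vertices, giving width 2; this decomposition certifies tw(G) ≤ 2. For the lower bound, G contains the cycle 3–0–2–1–3, so G is not a forest; only forests have treewidth ≤ 1, hence tw(G) ≥ 2. Combining the bounds, tw(G) = 2.

2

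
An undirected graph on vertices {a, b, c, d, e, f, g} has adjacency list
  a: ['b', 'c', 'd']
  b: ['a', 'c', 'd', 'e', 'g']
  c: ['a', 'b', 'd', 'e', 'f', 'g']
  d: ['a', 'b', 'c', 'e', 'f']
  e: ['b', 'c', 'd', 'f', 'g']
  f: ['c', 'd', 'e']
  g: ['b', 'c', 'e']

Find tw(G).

A width-3 tree decomposition is:
Bags: B1 = {b, c, d, e}  B2 = {a, b, c, d}  B3 = {b, c, e, g}  B4 = {c, d, e, f}
Tree: B1–B2, B1–B3, B1–B4
Every bag has size at most 4, so the width is 4 − 1 = 3 and tw(G) ≤ 3. On the other hand G contains the 4-clique {c, d, e, f}. A clique must lie in a single bag of any decomposition, so no decomposition can have width below 3. Combining the bounds, tw(G) = 3.

3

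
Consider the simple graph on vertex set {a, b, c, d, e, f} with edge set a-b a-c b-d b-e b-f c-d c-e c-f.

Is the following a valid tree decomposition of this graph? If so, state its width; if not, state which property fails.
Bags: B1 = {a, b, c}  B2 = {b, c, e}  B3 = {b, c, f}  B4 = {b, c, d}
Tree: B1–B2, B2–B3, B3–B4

Yes; width 2.

Checking the three conditions: (i) the bags cover all of {a, b, c, d, e, f}; (ii) for each edge, some bag contains both endpoints; (iii) the bags containing any fixed vertex form a subtree. All hold, so the decomposition is valid with width 3 − 1 = 2.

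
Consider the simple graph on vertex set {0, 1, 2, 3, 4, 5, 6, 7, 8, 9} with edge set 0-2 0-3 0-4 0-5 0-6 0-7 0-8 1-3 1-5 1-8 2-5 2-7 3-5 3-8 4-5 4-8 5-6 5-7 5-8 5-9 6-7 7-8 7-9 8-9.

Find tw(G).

A width-3 tree decomposition is:
Bags: B1 = {0, 5, 7, 8}  B2 = {0, 2, 5, 7}  B3 = {0, 3, 5, 8}  B4 = {0, 4, 5, 8}  B5 = {1, 3, 5, 8}  B6 = {5, 7, 8, 9}  B7 = {0, 5, 6, 7}
Tree: B1–B2, B1–B3, B1–B4, B3–B5, B1–B6, B1–B7
Each bag holds 4 vertices, so the decomposition has width 3, which upper-bounds the treewidth. Conversely, {0, 3, 5, 8} is a clique of size 4, and the vertices of any clique must share a bag in every tree decomposition; so some bag has ≥ 4 vertices and tw(G) ≥ 3. Combining the bounds, tw(G) = 3.

3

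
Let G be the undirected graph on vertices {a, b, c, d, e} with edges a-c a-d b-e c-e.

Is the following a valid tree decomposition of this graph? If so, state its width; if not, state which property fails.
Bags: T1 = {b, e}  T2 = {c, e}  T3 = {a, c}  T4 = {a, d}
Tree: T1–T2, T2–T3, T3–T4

Checking the three conditions: (i) the bags cover all of {a, b, c, d, e}; (ii) for each edge, some bag contains both endpoints; (iii) the bags containing any fixed vertex form a subtree. All hold, so the decomposition is valid with width 2 − 1 = 1.

Yes; width 1.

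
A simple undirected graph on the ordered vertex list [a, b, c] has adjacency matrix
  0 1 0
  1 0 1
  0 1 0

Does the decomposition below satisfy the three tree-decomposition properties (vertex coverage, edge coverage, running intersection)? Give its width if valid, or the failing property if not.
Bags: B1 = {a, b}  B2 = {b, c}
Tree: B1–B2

Yes; width 1.

Vertex coverage: the bags together contain {a, b, c}, the full vertex set. Edge coverage: each edge of G has both endpoints in at least one bag. Running intersection: for every vertex, the bags containing it form a connected subtree. All three properties hold, so this is a valid tree decomposition of width max|bag| − 1 = 1, and hence tw(G) ≤ 1.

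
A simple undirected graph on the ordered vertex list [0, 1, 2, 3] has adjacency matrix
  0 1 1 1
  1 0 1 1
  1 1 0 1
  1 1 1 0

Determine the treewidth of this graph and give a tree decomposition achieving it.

A single bag containing all 4 vertices is trivially a valid decomposition of width 3. For the lower bound, the 4 vertices {0, 1, 2, 3} are pairwise adjacent, and any tree decomposition puts a clique entirely inside one bag — forcing width ≥ 3. Therefore the treewidth is 3.

Treewidth 3.
Bags: B1 = {0, 1, 2, 3}
Tree: (single bag)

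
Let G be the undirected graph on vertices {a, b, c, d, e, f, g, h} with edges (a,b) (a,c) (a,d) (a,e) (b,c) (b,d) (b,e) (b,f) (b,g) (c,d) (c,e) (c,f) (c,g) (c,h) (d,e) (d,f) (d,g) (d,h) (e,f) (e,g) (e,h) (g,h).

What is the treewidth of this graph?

4

A width-4 tree decomposition is:
Bags: B1 = {a, b, c, d, e}  B2 = {b, c, d, e, g}  B3 = {c, d, e, g, h}  B4 = {b, c, d, e, f}
Tree: B1–B2, B2–B3, B2–B4
Every bag has size at most 5, so the width is 5 − 1 = 4 and tw(G) ≤ 4. Conversely, {c, d, e, g, h} is a clique of size 5, and the vertices of any clique must share a bag in every tree decomposition; so some bag has ≥ 5 vertices and tw(G) ≥ 4. The upper and lower bounds meet at 4, so that is the treewidth.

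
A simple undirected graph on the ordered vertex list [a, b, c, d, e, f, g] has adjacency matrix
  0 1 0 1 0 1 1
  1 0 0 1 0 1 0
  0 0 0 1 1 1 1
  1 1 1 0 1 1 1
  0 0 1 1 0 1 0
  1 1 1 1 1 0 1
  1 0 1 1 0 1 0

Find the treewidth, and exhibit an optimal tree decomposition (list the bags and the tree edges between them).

Each bag holds 4 vertices, so the decomposition has width 3, which upper-bounds the treewidth. For the lower bound, the 4 vertices {c, d, f, g} are pairwise adjacent, and any tree decomposition puts a clique entirely inside one bag — forcing width ≥ 3. The upper and lower bounds meet at 3, so that is the treewidth.

Treewidth 3.
One such decomposition:
Bags: B1 = {c, d, e, f}  B2 = {c, d, f, g}  B3 = {a, d, f, g}  B4 = {a, b, d, f}
Tree: B1–B2, B2–B3, B3–B4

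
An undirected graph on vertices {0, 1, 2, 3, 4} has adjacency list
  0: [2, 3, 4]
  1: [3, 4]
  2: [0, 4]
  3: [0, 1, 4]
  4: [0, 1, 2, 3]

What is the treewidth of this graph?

A width-2 tree decomposition is:
Bags: B1 = {0, 3, 4}  B2 = {0, 2, 4}  B3 = {1, 3, 4}
Tree: B1–B2, B1–B3
The largest bag has 3 vertices, giving width 2; this decomposition certifies tw(G) ≤ 2. Conversely, {0, 2, 4} is a clique of size 3, and the vertices of any clique must share a bag in every tree decomposition; so some bag has ≥ 3 vertices and tw(G) ≥ 2. Combining the bounds, tw(G) = 2.

2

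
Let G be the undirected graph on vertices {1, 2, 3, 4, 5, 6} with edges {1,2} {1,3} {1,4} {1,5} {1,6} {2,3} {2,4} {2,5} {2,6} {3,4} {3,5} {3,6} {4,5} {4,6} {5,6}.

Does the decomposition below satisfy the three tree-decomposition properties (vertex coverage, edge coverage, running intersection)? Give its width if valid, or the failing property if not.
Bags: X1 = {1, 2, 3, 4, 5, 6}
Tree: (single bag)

Yes; width 5.

Vertex coverage: the bags together contain {1, 2, 3, 4, 5, 6}, the full vertex set. Edge coverage: each edge of G has both endpoints in at least one bag. Running intersection: for every vertex, the bags containing it form a connected subtree. All three properties hold, so this is a valid tree decomposition of width max|bag| − 1 = 5, and hence tw(G) ≤ 5.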